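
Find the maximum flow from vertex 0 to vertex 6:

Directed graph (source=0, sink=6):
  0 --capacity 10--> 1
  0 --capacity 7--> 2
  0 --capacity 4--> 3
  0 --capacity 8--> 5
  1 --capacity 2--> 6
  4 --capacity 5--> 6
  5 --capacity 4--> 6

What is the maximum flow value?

Computing max flow:
  Flow on (0->1): 2/10
  Flow on (0->5): 4/8
  Flow on (1->6): 2/2
  Flow on (5->6): 4/4
Maximum flow = 6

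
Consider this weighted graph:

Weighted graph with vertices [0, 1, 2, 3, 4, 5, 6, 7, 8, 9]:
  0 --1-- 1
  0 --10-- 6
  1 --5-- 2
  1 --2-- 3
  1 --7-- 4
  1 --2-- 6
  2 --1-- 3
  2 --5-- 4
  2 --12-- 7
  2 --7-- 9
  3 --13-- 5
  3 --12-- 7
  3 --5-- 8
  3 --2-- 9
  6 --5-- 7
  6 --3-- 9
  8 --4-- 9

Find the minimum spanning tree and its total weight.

Applying Kruskal's algorithm (sort edges by weight, add if no cycle):
  Add (0,1) w=1
  Add (2,3) w=1
  Add (1,6) w=2
  Add (1,3) w=2
  Add (3,9) w=2
  Skip (6,9) w=3 (creates cycle)
  Add (8,9) w=4
  Skip (1,2) w=5 (creates cycle)
  Add (2,4) w=5
  Skip (3,8) w=5 (creates cycle)
  Add (6,7) w=5
  Skip (1,4) w=7 (creates cycle)
  Skip (2,9) w=7 (creates cycle)
  Skip (0,6) w=10 (creates cycle)
  Skip (2,7) w=12 (creates cycle)
  Skip (3,7) w=12 (creates cycle)
  Add (3,5) w=13
MST weight = 35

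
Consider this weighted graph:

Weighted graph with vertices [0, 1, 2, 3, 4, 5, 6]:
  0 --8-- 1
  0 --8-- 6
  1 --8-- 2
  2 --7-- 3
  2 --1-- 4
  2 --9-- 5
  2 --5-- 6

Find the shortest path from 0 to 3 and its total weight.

Using Dijkstra's algorithm from vertex 0:
Shortest path: 0 -> 6 -> 2 -> 3
Total weight: 8 + 5 + 7 = 20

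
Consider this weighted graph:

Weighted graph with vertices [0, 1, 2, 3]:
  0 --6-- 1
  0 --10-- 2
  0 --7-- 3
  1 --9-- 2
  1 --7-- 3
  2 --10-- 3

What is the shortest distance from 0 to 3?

Using Dijkstra's algorithm from vertex 0:
Shortest path: 0 -> 3
Total weight: 7 = 7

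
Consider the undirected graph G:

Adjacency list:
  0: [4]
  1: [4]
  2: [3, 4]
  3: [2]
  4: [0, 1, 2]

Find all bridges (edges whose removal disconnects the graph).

A bridge is an edge whose removal increases the number of connected components.
Bridges found: (0,4), (1,4), (2,3), (2,4)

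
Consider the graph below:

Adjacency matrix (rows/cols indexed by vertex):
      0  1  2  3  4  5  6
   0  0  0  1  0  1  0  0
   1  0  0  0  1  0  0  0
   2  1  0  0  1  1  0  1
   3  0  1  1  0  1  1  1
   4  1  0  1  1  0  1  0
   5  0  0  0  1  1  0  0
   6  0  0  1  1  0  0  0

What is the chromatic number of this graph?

The graph has a maximum clique of size 3 (lower bound on chromatic number).
A valid 3-coloring: {0: 0, 1: 1, 2: 1, 3: 0, 4: 2, 5: 1, 6: 2}.
Chromatic number = 3.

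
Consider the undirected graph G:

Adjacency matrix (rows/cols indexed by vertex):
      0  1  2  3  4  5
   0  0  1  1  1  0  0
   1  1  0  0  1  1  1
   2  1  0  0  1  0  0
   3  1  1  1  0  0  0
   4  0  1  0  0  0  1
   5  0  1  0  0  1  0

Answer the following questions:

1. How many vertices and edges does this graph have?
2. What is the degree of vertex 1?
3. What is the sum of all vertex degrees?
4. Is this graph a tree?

Count: 6 vertices, 8 edges.
Vertex 1 has neighbors [0, 3, 4, 5], degree = 4.
Handshaking lemma: 2 * 8 = 16.
A tree on 6 vertices has 5 edges. This graph has 8 edges (3 extra). Not a tree.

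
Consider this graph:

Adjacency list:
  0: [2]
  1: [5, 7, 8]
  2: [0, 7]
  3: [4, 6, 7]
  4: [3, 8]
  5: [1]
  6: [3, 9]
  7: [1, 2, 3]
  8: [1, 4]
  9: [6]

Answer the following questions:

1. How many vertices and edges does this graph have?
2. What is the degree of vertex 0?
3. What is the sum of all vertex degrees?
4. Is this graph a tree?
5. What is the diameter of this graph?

Count: 10 vertices, 10 edges.
Vertex 0 has neighbors [2], degree = 1.
Handshaking lemma: 2 * 10 = 20.
A tree on 10 vertices has 9 edges. This graph has 10 edges (1 extra). Not a tree.
Diameter (longest shortest path) = 5.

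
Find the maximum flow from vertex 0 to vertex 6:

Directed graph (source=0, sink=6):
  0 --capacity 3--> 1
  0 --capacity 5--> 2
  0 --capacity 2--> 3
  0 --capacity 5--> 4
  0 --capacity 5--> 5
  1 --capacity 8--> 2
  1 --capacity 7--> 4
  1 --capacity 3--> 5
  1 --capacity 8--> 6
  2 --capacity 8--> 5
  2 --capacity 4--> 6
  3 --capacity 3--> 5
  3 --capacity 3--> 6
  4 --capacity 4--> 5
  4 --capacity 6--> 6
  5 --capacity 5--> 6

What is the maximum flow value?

Computing max flow:
  Flow on (0->1): 3/3
  Flow on (0->2): 5/5
  Flow on (0->3): 2/2
  Flow on (0->4): 5/5
  Flow on (0->5): 4/5
  Flow on (1->6): 3/8
  Flow on (2->5): 1/8
  Flow on (2->6): 4/4
  Flow on (3->6): 2/3
  Flow on (4->6): 5/6
  Flow on (5->6): 5/5
Maximum flow = 19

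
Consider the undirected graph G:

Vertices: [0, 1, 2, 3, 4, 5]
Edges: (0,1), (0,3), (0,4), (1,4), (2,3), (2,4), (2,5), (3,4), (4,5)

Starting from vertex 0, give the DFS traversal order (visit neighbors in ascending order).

DFS from vertex 0 (neighbors processed in ascending order):
Visit order: 0, 1, 4, 2, 3, 5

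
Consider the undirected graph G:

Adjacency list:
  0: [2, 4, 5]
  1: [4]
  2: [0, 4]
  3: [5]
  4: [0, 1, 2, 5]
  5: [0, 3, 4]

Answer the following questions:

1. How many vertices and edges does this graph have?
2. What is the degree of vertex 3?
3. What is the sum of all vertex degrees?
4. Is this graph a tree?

Count: 6 vertices, 7 edges.
Vertex 3 has neighbors [5], degree = 1.
Handshaking lemma: 2 * 7 = 14.
A tree on 6 vertices has 5 edges. This graph has 7 edges (2 extra). Not a tree.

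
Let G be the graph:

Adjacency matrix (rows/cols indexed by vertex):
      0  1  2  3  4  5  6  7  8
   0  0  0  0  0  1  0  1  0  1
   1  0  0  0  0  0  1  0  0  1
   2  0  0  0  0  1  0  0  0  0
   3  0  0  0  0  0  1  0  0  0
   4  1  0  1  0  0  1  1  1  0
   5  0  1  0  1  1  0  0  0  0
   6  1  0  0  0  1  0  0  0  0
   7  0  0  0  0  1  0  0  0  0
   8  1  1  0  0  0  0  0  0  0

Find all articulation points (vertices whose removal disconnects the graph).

An articulation point is a vertex whose removal disconnects the graph.
Articulation points: [4, 5]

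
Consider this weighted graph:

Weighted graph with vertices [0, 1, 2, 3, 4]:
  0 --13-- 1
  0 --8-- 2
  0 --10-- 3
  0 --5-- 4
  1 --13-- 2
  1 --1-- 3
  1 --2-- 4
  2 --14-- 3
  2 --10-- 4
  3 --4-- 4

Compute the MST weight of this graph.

Applying Kruskal's algorithm (sort edges by weight, add if no cycle):
  Add (1,3) w=1
  Add (1,4) w=2
  Skip (3,4) w=4 (creates cycle)
  Add (0,4) w=5
  Add (0,2) w=8
  Skip (0,3) w=10 (creates cycle)
  Skip (2,4) w=10 (creates cycle)
  Skip (0,1) w=13 (creates cycle)
  Skip (1,2) w=13 (creates cycle)
  Skip (2,3) w=14 (creates cycle)
MST weight = 16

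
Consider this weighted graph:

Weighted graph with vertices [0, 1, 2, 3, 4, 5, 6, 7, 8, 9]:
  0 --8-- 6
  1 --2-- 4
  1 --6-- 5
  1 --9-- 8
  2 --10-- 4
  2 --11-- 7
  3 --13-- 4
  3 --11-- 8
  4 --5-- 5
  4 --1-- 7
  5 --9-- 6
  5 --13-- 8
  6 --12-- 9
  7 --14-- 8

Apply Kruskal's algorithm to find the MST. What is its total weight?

Applying Kruskal's algorithm (sort edges by weight, add if no cycle):
  Add (4,7) w=1
  Add (1,4) w=2
  Add (4,5) w=5
  Skip (1,5) w=6 (creates cycle)
  Add (0,6) w=8
  Add (1,8) w=9
  Add (5,6) w=9
  Add (2,4) w=10
  Skip (2,7) w=11 (creates cycle)
  Add (3,8) w=11
  Add (6,9) w=12
  Skip (3,4) w=13 (creates cycle)
  Skip (5,8) w=13 (creates cycle)
  Skip (7,8) w=14 (creates cycle)
MST weight = 67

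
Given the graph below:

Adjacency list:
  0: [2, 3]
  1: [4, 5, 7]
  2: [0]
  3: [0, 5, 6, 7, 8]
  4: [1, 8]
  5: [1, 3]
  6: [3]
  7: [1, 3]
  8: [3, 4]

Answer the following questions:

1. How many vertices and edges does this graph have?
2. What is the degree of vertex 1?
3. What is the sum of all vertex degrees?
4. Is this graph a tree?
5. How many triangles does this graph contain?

Count: 9 vertices, 10 edges.
Vertex 1 has neighbors [4, 5, 7], degree = 3.
Handshaking lemma: 2 * 10 = 20.
A tree on 9 vertices has 8 edges. This graph has 10 edges (2 extra). Not a tree.
Number of triangles = 0.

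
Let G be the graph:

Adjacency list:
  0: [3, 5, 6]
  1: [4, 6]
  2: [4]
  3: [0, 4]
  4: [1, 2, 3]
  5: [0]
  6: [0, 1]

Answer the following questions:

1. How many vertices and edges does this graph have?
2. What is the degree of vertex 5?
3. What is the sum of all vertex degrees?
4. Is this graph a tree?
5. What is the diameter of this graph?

Count: 7 vertices, 7 edges.
Vertex 5 has neighbors [0], degree = 1.
Handshaking lemma: 2 * 7 = 14.
A tree on 7 vertices has 6 edges. This graph has 7 edges (1 extra). Not a tree.
Diameter (longest shortest path) = 4.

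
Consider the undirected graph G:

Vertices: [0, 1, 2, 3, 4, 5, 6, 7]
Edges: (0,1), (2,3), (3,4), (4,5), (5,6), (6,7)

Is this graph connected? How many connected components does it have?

Checking connectivity: the graph has 2 connected component(s).
Components: [[0, 1], [2, 3, 4, 5, 6, 7]]. The graph is NOT connected.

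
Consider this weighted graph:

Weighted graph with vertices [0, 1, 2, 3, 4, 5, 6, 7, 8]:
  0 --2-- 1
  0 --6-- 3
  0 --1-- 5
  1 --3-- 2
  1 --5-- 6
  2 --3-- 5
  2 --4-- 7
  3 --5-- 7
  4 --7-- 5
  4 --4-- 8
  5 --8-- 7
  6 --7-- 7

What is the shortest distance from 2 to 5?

Using Dijkstra's algorithm from vertex 2:
Shortest path: 2 -> 5
Total weight: 3 = 3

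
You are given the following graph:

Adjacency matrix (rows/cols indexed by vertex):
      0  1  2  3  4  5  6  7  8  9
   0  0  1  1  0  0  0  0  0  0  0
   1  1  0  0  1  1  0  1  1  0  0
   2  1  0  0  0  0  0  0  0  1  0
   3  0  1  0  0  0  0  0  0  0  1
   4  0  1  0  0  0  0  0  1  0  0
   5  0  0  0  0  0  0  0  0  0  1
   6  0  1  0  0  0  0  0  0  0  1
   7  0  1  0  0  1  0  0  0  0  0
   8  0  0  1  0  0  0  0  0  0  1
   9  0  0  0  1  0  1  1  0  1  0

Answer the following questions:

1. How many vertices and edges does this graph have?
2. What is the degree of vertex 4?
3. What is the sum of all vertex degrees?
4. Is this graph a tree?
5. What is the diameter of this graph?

Count: 10 vertices, 12 edges.
Vertex 4 has neighbors [1, 7], degree = 2.
Handshaking lemma: 2 * 12 = 24.
A tree on 10 vertices has 9 edges. This graph has 12 edges (3 extra). Not a tree.
Diameter (longest shortest path) = 4.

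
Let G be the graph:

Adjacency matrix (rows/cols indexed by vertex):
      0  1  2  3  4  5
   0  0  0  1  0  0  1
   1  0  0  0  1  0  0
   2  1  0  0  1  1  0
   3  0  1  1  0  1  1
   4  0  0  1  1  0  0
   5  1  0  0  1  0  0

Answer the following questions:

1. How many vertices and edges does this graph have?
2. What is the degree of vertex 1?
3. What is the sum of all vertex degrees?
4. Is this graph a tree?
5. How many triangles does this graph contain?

Count: 6 vertices, 7 edges.
Vertex 1 has neighbors [3], degree = 1.
Handshaking lemma: 2 * 7 = 14.
A tree on 6 vertices has 5 edges. This graph has 7 edges (2 extra). Not a tree.
Number of triangles = 1.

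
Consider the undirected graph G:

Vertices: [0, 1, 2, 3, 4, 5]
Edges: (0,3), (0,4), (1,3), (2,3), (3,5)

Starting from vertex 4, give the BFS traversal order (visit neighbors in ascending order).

BFS from vertex 4 (neighbors processed in ascending order):
Visit order: 4, 0, 3, 1, 2, 5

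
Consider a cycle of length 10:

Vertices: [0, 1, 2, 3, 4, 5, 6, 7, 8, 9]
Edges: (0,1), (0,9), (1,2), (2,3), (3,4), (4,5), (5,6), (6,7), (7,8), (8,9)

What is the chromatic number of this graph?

This is an even cycle (C_10). Even cycles are bipartite.
Chromatic number = 2.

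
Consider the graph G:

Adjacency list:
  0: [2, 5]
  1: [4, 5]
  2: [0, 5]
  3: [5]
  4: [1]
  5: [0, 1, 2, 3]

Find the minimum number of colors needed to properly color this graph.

The graph has a maximum clique of size 3 (lower bound on chromatic number).
A valid 3-coloring: {0: 1, 1: 1, 2: 2, 3: 1, 4: 0, 5: 0}.
Chromatic number = 3.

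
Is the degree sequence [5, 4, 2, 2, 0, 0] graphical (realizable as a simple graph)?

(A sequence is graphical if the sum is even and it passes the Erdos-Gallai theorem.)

Sum of degrees = 13. Sum is odd, so the sequence is NOT graphical.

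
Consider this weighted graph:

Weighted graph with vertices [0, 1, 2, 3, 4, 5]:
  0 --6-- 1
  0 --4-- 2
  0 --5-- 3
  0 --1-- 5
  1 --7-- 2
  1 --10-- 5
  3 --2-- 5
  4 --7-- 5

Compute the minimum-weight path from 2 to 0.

Using Dijkstra's algorithm from vertex 2:
Shortest path: 2 -> 0
Total weight: 4 = 4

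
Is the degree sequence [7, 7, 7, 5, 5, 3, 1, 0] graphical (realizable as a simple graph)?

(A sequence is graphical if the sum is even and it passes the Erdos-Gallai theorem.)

Sum of degrees = 35. Sum is odd, so the sequence is NOT graphical.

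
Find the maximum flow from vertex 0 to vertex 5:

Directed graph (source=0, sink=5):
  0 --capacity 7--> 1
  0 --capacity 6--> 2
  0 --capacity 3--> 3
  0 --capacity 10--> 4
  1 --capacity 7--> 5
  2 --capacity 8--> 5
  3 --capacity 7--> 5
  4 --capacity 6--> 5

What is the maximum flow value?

Computing max flow:
  Flow on (0->1): 7/7
  Flow on (0->2): 6/6
  Flow on (0->3): 3/3
  Flow on (0->4): 6/10
  Flow on (1->5): 7/7
  Flow on (2->5): 6/8
  Flow on (3->5): 3/7
  Flow on (4->5): 6/6
Maximum flow = 22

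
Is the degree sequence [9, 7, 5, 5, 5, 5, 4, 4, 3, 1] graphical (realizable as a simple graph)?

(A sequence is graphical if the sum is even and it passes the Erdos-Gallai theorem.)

Sum of degrees = 48. Sum is even and passes Erdos-Gallai. The sequence IS graphical.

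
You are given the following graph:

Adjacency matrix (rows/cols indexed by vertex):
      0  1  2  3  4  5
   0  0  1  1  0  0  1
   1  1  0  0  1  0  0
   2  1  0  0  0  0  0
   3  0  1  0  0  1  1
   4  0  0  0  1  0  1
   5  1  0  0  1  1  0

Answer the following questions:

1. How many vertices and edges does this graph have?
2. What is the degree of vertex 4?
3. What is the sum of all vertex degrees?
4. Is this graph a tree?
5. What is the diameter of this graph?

Count: 6 vertices, 7 edges.
Vertex 4 has neighbors [3, 5], degree = 2.
Handshaking lemma: 2 * 7 = 14.
A tree on 6 vertices has 5 edges. This graph has 7 edges (2 extra). Not a tree.
Diameter (longest shortest path) = 3.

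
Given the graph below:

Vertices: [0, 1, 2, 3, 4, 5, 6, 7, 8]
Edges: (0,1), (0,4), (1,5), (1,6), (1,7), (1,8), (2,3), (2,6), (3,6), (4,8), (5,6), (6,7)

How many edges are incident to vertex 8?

Vertex 8 has neighbors [1, 4], so deg(8) = 2.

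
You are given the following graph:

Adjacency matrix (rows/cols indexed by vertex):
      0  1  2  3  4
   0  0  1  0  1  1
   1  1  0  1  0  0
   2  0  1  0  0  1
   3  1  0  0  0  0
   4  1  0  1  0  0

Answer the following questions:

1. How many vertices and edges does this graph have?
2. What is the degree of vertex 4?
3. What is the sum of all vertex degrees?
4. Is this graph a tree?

Count: 5 vertices, 5 edges.
Vertex 4 has neighbors [0, 2], degree = 2.
Handshaking lemma: 2 * 5 = 10.
A tree on 5 vertices has 4 edges. This graph has 5 edges (1 extra). Not a tree.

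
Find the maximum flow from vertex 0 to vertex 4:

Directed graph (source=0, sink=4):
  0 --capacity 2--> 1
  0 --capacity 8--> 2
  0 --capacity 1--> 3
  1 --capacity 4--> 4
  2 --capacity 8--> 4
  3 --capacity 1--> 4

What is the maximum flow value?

Computing max flow:
  Flow on (0->1): 2/2
  Flow on (0->2): 8/8
  Flow on (0->3): 1/1
  Flow on (1->4): 2/4
  Flow on (2->4): 8/8
  Flow on (3->4): 1/1
Maximum flow = 11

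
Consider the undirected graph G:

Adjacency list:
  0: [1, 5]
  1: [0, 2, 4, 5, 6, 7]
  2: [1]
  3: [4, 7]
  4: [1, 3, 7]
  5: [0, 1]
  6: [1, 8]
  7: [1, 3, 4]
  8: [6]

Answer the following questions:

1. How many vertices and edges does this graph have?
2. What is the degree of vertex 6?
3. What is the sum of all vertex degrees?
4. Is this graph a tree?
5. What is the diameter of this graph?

Count: 9 vertices, 11 edges.
Vertex 6 has neighbors [1, 8], degree = 2.
Handshaking lemma: 2 * 11 = 22.
A tree on 9 vertices has 8 edges. This graph has 11 edges (3 extra). Not a tree.
Diameter (longest shortest path) = 4.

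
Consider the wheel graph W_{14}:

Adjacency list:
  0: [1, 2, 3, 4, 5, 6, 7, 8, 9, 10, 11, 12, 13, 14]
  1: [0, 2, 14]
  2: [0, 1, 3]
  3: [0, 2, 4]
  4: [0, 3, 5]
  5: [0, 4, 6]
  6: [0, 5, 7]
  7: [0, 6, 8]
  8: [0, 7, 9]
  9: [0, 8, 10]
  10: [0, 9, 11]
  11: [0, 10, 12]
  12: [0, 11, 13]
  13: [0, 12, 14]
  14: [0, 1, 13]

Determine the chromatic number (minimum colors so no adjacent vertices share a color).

W_{14} = C_{14} plus a hub adjacent to every cycle vertex.
The outer cycle needs 2 colors (even cycle); the hub is adjacent to all of them so needs a fresh color.
Chromatic number = 2 + 1 = 3.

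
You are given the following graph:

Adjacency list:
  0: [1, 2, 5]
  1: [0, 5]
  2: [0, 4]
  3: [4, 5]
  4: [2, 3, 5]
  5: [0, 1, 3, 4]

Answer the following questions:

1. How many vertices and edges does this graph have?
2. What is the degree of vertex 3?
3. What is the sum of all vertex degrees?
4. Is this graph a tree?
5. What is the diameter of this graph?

Count: 6 vertices, 8 edges.
Vertex 3 has neighbors [4, 5], degree = 2.
Handshaking lemma: 2 * 8 = 16.
A tree on 6 vertices has 5 edges. This graph has 8 edges (3 extra). Not a tree.
Diameter (longest shortest path) = 2.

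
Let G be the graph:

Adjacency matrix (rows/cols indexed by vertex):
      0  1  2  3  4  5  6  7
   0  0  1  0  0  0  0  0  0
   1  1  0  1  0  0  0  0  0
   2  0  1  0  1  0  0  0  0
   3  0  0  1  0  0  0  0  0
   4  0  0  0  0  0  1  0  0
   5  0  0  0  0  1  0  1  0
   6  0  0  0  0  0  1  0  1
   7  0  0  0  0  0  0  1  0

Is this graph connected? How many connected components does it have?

Checking connectivity: the graph has 2 connected component(s).
Components: [[0, 1, 2, 3], [4, 5, 6, 7]]. The graph is NOT connected.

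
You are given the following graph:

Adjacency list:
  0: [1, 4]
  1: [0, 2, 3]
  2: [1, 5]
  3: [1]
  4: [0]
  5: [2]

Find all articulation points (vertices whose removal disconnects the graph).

An articulation point is a vertex whose removal disconnects the graph.
Articulation points: [0, 1, 2]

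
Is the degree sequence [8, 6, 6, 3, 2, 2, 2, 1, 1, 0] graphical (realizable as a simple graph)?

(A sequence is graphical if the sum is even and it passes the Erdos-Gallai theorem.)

Sum of degrees = 31. Sum is odd, so the sequence is NOT graphical.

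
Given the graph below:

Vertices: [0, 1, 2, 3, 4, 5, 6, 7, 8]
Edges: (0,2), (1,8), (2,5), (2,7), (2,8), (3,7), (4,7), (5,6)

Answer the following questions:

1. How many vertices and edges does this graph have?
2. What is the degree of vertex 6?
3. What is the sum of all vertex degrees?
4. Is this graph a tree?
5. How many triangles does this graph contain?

Count: 9 vertices, 8 edges.
Vertex 6 has neighbors [5], degree = 1.
Handshaking lemma: 2 * 8 = 16.
A graph is a tree iff it is connected and has exactly n-1 edges. This graph is connected (all 9 vertices in one component) and has 9-1 = 8 edges. It is a tree.
Number of triangles = 0.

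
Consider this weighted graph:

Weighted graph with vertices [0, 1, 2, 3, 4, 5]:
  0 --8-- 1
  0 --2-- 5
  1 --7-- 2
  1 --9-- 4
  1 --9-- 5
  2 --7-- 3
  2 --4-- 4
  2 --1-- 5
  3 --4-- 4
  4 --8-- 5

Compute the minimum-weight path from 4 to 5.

Using Dijkstra's algorithm from vertex 4:
Shortest path: 4 -> 2 -> 5
Total weight: 4 + 1 = 5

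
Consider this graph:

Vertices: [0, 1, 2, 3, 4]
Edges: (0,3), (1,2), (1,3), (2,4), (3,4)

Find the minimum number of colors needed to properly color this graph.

The graph has a maximum clique of size 2 (lower bound on chromatic number).
A valid 2-coloring: {0: 1, 1: 1, 2: 0, 3: 0, 4: 1}.
Chromatic number = 2.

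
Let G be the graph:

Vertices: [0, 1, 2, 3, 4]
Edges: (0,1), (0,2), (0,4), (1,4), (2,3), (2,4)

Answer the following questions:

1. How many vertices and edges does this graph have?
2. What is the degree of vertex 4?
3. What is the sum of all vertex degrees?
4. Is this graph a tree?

Count: 5 vertices, 6 edges.
Vertex 4 has neighbors [0, 1, 2], degree = 3.
Handshaking lemma: 2 * 6 = 12.
A tree on 5 vertices has 4 edges. This graph has 6 edges (2 extra). Not a tree.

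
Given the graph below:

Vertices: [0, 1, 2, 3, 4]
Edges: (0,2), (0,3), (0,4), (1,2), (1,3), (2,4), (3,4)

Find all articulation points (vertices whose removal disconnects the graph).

No articulation points. The graph is biconnected.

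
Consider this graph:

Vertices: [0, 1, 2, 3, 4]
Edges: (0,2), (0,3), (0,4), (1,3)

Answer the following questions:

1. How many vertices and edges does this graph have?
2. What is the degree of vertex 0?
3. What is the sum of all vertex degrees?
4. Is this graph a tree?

Count: 5 vertices, 4 edges.
Vertex 0 has neighbors [2, 3, 4], degree = 3.
Handshaking lemma: 2 * 4 = 8.
A graph is a tree iff it is connected and has exactly n-1 edges. This graph is connected (all 5 vertices in one component) and has 5-1 = 4 edges. It is a tree.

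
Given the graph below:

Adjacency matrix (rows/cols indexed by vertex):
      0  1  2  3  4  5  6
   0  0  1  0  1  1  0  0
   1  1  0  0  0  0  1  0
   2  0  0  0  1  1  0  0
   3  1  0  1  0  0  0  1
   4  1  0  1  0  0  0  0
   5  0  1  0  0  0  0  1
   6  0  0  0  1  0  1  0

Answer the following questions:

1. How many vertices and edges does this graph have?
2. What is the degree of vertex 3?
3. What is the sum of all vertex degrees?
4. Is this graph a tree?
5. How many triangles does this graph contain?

Count: 7 vertices, 8 edges.
Vertex 3 has neighbors [0, 2, 6], degree = 3.
Handshaking lemma: 2 * 8 = 16.
A tree on 7 vertices has 6 edges. This graph has 8 edges (2 extra). Not a tree.
Number of triangles = 0.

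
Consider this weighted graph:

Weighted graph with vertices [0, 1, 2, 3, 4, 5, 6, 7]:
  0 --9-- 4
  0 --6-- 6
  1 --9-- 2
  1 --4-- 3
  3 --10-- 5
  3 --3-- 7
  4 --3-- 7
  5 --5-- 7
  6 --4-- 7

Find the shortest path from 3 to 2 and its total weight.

Using Dijkstra's algorithm from vertex 3:
Shortest path: 3 -> 1 -> 2
Total weight: 4 + 9 = 13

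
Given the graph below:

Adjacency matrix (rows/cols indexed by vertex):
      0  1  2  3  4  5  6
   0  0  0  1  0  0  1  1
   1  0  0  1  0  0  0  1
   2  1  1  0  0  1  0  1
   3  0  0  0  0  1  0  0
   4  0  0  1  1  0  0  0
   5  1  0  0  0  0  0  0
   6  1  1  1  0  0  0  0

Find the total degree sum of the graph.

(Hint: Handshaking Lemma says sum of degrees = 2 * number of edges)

Count edges: 8 edges.
By Handshaking Lemma: sum of degrees = 2 * 8 = 16.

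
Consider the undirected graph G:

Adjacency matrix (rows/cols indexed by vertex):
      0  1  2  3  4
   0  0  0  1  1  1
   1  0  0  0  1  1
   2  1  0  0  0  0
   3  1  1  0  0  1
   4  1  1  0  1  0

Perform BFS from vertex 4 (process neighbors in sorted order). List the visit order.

BFS from vertex 4 (neighbors processed in ascending order):
Visit order: 4, 0, 1, 3, 2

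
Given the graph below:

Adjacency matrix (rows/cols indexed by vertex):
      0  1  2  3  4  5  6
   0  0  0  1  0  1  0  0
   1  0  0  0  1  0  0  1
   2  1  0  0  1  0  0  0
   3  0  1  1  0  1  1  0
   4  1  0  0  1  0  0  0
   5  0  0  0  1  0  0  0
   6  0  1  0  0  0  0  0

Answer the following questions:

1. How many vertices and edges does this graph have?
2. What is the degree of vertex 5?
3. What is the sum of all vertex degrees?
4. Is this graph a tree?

Count: 7 vertices, 7 edges.
Vertex 5 has neighbors [3], degree = 1.
Handshaking lemma: 2 * 7 = 14.
A tree on 7 vertices has 6 edges. This graph has 7 edges (1 extra). Not a tree.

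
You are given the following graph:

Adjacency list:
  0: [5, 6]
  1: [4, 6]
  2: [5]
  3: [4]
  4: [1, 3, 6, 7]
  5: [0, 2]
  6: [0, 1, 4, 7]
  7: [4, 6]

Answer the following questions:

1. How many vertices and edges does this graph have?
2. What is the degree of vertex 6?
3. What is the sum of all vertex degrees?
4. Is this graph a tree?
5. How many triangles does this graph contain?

Count: 8 vertices, 9 edges.
Vertex 6 has neighbors [0, 1, 4, 7], degree = 4.
Handshaking lemma: 2 * 9 = 18.
A tree on 8 vertices has 7 edges. This graph has 9 edges (2 extra). Not a tree.
Number of triangles = 2.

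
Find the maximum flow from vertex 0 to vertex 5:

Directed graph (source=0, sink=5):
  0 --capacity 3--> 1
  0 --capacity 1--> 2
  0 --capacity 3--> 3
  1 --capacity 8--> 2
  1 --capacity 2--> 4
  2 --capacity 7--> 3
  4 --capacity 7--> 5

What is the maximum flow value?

Computing max flow:
  Flow on (0->1): 2/3
  Flow on (1->4): 2/2
  Flow on (4->5): 2/7
Maximum flow = 2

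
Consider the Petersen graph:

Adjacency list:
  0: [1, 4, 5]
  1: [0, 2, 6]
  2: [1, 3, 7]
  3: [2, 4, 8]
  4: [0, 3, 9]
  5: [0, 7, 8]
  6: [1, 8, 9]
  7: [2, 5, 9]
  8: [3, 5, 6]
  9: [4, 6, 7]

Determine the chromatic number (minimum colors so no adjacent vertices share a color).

The Petersen graph contains odd cycles (e.g. the outer 5-cycle), so chi >= 3.
A proper 3-coloring exists (it is a well-known 3-chromatic graph).
Chromatic number = 3.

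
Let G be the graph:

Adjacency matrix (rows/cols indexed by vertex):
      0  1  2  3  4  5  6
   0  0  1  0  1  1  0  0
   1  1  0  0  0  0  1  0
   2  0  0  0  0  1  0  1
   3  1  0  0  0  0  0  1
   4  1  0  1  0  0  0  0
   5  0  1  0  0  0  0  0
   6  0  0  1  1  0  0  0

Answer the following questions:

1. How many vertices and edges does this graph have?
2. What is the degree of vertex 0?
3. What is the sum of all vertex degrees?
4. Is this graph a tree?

Count: 7 vertices, 7 edges.
Vertex 0 has neighbors [1, 3, 4], degree = 3.
Handshaking lemma: 2 * 7 = 14.
A tree on 7 vertices has 6 edges. This graph has 7 edges (1 extra). Not a tree.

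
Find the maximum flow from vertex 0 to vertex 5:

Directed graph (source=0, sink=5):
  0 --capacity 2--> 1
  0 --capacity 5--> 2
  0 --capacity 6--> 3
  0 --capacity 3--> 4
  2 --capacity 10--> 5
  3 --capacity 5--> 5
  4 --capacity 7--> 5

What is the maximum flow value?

Computing max flow:
  Flow on (0->2): 5/5
  Flow on (0->3): 5/6
  Flow on (0->4): 3/3
  Flow on (2->5): 5/10
  Flow on (3->5): 5/5
  Flow on (4->5): 3/7
Maximum flow = 13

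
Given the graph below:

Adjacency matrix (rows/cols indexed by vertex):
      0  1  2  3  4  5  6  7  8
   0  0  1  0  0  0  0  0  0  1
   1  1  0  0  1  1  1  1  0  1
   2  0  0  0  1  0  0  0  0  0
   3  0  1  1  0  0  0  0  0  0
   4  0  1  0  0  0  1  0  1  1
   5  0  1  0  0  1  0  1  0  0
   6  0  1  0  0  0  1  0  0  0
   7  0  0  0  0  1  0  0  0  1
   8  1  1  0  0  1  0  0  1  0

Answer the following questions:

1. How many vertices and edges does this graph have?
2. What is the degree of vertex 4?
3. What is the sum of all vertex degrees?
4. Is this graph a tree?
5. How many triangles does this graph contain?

Count: 9 vertices, 13 edges.
Vertex 4 has neighbors [1, 5, 7, 8], degree = 4.
Handshaking lemma: 2 * 13 = 26.
A tree on 9 vertices has 8 edges. This graph has 13 edges (5 extra). Not a tree.
Number of triangles = 5.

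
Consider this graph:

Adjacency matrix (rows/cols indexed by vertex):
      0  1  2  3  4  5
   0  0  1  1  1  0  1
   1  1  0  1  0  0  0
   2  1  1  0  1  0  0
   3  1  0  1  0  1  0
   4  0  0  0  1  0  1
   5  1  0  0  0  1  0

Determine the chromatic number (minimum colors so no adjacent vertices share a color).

The graph has a maximum clique of size 3 (lower bound on chromatic number).
A valid 3-coloring: {0: 0, 1: 2, 2: 1, 3: 2, 4: 0, 5: 1}.
Chromatic number = 3.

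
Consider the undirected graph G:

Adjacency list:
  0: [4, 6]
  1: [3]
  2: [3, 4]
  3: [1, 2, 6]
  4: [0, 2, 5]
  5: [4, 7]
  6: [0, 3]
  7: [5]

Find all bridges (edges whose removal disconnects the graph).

A bridge is an edge whose removal increases the number of connected components.
Bridges found: (1,3), (4,5), (5,7)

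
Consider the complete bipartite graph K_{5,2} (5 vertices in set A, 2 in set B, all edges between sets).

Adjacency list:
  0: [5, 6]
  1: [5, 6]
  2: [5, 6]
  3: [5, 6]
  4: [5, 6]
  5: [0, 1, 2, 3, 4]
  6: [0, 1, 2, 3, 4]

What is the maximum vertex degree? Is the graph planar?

Set-A vertices have degree 2; set-B vertices have degree 5. Maximum degree = max(5,2) = 5.
min(5,2) <= 2, so K_{5,2} avoids a K_{3,3} subdivision and is planar.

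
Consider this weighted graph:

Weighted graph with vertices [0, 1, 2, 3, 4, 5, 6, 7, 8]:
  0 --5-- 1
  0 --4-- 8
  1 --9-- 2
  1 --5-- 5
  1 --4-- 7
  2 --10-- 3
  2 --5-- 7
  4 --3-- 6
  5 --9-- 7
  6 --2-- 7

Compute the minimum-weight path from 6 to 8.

Using Dijkstra's algorithm from vertex 6:
Shortest path: 6 -> 7 -> 1 -> 0 -> 8
Total weight: 2 + 4 + 5 + 4 = 15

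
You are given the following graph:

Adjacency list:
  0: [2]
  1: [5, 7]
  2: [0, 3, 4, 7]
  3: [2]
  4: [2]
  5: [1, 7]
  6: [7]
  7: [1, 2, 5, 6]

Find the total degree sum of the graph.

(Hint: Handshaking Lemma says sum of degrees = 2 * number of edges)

Count edges: 8 edges.
By Handshaking Lemma: sum of degrees = 2 * 8 = 16.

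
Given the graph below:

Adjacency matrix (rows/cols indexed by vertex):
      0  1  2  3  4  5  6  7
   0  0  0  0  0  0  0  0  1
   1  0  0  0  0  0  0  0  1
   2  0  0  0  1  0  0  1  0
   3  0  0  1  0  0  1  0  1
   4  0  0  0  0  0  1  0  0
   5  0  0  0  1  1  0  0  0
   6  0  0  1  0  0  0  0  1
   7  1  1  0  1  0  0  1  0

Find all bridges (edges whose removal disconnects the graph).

A bridge is an edge whose removal increases the number of connected components.
Bridges found: (0,7), (1,7), (3,5), (4,5)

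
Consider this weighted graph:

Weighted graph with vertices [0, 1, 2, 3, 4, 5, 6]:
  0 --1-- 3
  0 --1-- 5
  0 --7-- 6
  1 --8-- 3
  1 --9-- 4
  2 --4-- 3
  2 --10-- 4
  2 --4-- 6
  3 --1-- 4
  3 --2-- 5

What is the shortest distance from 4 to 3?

Using Dijkstra's algorithm from vertex 4:
Shortest path: 4 -> 3
Total weight: 1 = 1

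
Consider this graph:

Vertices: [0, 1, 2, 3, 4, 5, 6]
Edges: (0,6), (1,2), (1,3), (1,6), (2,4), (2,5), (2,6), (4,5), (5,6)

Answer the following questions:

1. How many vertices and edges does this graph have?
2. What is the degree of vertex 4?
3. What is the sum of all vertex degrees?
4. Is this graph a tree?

Count: 7 vertices, 9 edges.
Vertex 4 has neighbors [2, 5], degree = 2.
Handshaking lemma: 2 * 9 = 18.
A tree on 7 vertices has 6 edges. This graph has 9 edges (3 extra). Not a tree.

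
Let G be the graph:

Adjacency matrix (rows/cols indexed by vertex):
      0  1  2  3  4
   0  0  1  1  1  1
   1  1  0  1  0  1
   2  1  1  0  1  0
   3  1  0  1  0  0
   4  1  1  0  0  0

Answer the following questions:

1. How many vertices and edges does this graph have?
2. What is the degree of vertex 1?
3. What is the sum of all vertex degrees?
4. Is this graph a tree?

Count: 5 vertices, 7 edges.
Vertex 1 has neighbors [0, 2, 4], degree = 3.
Handshaking lemma: 2 * 7 = 14.
A tree on 5 vertices has 4 edges. This graph has 7 edges (3 extra). Not a tree.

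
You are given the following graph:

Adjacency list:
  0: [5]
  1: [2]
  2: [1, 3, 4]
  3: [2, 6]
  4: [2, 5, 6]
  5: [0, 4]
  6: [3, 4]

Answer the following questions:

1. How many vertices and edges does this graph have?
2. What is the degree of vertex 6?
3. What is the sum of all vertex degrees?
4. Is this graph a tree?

Count: 7 vertices, 7 edges.
Vertex 6 has neighbors [3, 4], degree = 2.
Handshaking lemma: 2 * 7 = 14.
A tree on 7 vertices has 6 edges. This graph has 7 edges (1 extra). Not a tree.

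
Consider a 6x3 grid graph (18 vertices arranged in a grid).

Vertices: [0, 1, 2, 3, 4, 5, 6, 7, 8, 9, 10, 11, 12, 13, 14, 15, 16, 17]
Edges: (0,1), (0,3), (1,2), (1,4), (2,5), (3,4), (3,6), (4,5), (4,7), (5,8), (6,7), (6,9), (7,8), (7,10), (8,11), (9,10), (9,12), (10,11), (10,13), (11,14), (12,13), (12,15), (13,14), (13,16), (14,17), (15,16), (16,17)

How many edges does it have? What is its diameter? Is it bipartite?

A 6x3 grid has 15 vertical edges and 12 horizontal edges.
Total edges = 15 + 12 = 27.
Diameter = (6-1) + (3-1) = 7 (corner to opposite corner).
Grid graphs are bipartite (checkerboard coloring).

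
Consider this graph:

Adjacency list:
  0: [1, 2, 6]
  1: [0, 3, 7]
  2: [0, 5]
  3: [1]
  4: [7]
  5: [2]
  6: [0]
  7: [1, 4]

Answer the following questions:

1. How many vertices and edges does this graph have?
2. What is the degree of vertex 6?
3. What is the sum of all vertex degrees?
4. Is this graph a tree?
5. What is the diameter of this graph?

Count: 8 vertices, 7 edges.
Vertex 6 has neighbors [0], degree = 1.
Handshaking lemma: 2 * 7 = 14.
A graph is a tree iff it is connected and has exactly n-1 edges. This graph is connected (all 8 vertices in one component) and has 8-1 = 7 edges. It is a tree.
Diameter (longest shortest path) = 5.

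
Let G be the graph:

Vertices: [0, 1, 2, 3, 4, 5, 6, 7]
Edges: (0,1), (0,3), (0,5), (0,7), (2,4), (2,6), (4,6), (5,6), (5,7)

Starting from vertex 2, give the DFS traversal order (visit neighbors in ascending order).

DFS from vertex 2 (neighbors processed in ascending order):
Visit order: 2, 4, 6, 5, 0, 1, 3, 7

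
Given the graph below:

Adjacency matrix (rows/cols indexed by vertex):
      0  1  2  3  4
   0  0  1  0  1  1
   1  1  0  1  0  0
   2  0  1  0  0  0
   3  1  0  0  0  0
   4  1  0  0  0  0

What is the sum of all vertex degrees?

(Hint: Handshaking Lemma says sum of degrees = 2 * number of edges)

Count edges: 4 edges.
By Handshaking Lemma: sum of degrees = 2 * 4 = 8.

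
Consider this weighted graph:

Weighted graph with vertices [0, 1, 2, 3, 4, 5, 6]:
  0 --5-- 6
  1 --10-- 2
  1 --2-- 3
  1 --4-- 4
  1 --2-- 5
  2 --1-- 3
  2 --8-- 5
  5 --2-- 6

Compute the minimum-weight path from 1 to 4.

Using Dijkstra's algorithm from vertex 1:
Shortest path: 1 -> 4
Total weight: 4 = 4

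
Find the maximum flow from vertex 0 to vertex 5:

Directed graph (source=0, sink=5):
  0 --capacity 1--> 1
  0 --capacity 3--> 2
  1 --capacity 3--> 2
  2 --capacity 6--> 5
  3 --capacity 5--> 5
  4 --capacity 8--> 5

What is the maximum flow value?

Computing max flow:
  Flow on (0->1): 1/1
  Flow on (0->2): 3/3
  Flow on (1->2): 1/3
  Flow on (2->5): 4/6
Maximum flow = 4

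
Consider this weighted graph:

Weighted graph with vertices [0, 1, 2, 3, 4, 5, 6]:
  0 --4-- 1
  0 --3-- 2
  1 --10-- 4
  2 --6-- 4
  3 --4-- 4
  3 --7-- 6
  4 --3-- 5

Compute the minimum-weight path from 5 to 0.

Using Dijkstra's algorithm from vertex 5:
Shortest path: 5 -> 4 -> 2 -> 0
Total weight: 3 + 6 + 3 = 12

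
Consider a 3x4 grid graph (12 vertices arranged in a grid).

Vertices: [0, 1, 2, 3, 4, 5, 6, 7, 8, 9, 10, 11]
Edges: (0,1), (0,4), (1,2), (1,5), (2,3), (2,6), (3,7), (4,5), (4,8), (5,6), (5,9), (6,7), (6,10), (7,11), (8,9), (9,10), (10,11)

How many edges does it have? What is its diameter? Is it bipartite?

A 3x4 grid has 8 vertical edges and 9 horizontal edges.
Total edges = 8 + 9 = 17.
Diameter = (3-1) + (4-1) = 5 (corner to opposite corner).
Grid graphs are bipartite (checkerboard coloring).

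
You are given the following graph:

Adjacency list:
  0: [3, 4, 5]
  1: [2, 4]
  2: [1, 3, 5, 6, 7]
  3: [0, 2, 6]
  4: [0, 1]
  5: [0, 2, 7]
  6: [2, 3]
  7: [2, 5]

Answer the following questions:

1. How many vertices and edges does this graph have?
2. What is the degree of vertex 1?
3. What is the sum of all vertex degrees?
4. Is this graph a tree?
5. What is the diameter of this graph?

Count: 8 vertices, 11 edges.
Vertex 1 has neighbors [2, 4], degree = 2.
Handshaking lemma: 2 * 11 = 22.
A tree on 8 vertices has 7 edges. This graph has 11 edges (4 extra). Not a tree.
Diameter (longest shortest path) = 3.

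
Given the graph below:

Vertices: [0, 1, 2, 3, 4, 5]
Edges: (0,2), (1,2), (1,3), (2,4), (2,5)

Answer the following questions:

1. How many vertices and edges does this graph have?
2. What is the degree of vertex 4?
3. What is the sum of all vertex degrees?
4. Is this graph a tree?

Count: 6 vertices, 5 edges.
Vertex 4 has neighbors [2], degree = 1.
Handshaking lemma: 2 * 5 = 10.
A graph is a tree iff it is connected and has exactly n-1 edges. This graph is connected (all 6 vertices in one component) and has 6-1 = 5 edges. It is a tree.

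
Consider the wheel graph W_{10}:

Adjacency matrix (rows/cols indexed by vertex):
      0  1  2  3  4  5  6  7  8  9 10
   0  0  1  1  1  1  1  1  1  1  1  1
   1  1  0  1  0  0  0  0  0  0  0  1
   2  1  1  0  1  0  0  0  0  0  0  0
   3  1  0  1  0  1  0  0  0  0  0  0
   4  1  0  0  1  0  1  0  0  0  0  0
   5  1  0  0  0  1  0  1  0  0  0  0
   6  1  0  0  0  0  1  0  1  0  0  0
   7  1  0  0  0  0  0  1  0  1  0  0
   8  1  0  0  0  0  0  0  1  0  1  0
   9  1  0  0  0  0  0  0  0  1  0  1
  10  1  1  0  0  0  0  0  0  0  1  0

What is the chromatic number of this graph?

W_{10} = C_{10} plus a hub adjacent to every cycle vertex.
The outer cycle needs 2 colors (even cycle); the hub is adjacent to all of them so needs a fresh color.
Chromatic number = 2 + 1 = 3.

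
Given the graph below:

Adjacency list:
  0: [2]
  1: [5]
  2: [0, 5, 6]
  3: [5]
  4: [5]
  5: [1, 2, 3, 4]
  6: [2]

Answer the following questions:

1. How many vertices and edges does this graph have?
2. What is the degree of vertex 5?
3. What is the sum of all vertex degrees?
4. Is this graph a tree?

Count: 7 vertices, 6 edges.
Vertex 5 has neighbors [1, 2, 3, 4], degree = 4.
Handshaking lemma: 2 * 6 = 12.
A graph is a tree iff it is connected and has exactly n-1 edges. This graph is connected (all 7 vertices in one component) and has 7-1 = 6 edges. It is a tree.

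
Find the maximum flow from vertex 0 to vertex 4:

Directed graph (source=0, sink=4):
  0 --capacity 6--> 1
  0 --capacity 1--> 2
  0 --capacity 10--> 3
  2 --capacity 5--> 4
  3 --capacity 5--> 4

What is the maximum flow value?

Computing max flow:
  Flow on (0->2): 1/1
  Flow on (0->3): 5/10
  Flow on (2->4): 1/5
  Flow on (3->4): 5/5
Maximum flow = 6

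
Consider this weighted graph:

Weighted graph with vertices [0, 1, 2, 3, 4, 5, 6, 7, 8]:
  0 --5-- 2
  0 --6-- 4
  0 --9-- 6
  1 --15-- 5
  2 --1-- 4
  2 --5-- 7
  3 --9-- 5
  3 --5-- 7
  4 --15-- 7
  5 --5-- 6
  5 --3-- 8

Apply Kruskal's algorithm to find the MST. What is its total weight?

Applying Kruskal's algorithm (sort edges by weight, add if no cycle):
  Add (2,4) w=1
  Add (5,8) w=3
  Add (0,2) w=5
  Add (2,7) w=5
  Add (3,7) w=5
  Add (5,6) w=5
  Skip (0,4) w=6 (creates cycle)
  Add (0,6) w=9
  Skip (3,5) w=9 (creates cycle)
  Add (1,5) w=15
  Skip (4,7) w=15 (creates cycle)
MST weight = 48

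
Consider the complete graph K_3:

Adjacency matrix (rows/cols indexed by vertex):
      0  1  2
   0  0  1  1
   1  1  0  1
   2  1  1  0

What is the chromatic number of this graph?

In K_3, every vertex is adjacent to every other vertex.
Each vertex needs a unique color.
Chromatic number = 3.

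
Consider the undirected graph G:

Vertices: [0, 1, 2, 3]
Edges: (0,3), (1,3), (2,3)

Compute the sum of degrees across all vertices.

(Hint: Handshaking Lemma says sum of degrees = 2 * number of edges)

Count edges: 3 edges.
By Handshaking Lemma: sum of degrees = 2 * 3 = 6.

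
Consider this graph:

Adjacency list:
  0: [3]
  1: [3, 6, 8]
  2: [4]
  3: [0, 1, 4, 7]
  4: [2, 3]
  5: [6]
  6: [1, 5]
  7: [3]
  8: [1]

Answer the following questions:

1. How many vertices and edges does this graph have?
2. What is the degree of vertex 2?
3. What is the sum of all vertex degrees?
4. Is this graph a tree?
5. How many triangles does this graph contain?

Count: 9 vertices, 8 edges.
Vertex 2 has neighbors [4], degree = 1.
Handshaking lemma: 2 * 8 = 16.
A graph is a tree iff it is connected and has exactly n-1 edges. This graph is connected (all 9 vertices in one component) and has 9-1 = 8 edges. It is a tree.
Number of triangles = 0.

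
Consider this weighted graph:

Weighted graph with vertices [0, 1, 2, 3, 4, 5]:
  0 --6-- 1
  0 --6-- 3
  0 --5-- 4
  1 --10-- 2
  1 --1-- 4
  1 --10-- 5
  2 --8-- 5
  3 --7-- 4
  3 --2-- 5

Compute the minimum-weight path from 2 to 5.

Using Dijkstra's algorithm from vertex 2:
Shortest path: 2 -> 5
Total weight: 8 = 8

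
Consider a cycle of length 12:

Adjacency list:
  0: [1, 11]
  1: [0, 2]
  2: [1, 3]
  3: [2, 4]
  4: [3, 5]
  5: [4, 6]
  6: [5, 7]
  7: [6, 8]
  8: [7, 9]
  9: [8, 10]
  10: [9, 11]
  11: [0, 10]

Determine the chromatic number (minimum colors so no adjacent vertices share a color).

This is an even cycle (C_12). Even cycles are bipartite.
Chromatic number = 2.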